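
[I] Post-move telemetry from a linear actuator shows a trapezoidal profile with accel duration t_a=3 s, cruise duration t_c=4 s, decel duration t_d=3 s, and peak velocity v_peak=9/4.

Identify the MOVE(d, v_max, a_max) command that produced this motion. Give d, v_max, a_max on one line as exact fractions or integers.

d=63/4 v_max=9/4 a_max=3/4

a_max = (9/4)/3 = 3/4
d_a = ½·9/4·3 = 27/8; d_c = 9/4·4 = 9
d = 2·27/8 + 9 = 63/4
t_c = 4 > 0 so v_max = 9/4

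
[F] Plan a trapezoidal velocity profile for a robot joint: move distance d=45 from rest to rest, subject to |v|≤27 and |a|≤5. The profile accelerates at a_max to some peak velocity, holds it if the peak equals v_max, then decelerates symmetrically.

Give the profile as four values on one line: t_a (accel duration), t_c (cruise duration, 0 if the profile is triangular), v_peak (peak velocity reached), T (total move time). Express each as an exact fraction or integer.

v_max²/a_max = 27²/5 = 729/5
45 < 729/5 ⇒ no cruise
v_peak = √(45·5) = √225 = 15
t_a = 15/5 = 3; t_c = 0
T = 2·3 = 6

t_a=3 t_c=0 v_peak=15 T=6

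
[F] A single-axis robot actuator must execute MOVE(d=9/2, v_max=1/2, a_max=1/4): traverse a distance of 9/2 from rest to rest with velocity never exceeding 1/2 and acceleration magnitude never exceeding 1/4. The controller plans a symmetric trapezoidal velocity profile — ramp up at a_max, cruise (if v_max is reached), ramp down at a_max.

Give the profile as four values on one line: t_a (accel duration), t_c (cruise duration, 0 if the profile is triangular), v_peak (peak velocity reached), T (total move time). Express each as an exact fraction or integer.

t_a=2 t_c=7 v_peak=1/2 T=11

vₘ²/aₘ = (1/2)²/(1/4) = 1
9/2 ≥ 1 → trapezoidal
t_a = (1/2)/(1/4) = 2; v_peak = 1/2
d_cruise = 9/2 − 1 = 7/2; t_c = (7/2)/(1/2) = 7
T = 2·2 + 7 = 11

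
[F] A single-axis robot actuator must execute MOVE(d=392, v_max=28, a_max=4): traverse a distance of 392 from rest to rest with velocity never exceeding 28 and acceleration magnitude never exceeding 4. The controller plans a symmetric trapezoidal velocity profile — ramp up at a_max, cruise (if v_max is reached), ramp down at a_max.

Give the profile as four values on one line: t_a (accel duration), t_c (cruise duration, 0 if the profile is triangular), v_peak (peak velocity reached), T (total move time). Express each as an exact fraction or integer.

(v_max)²/a_max = 28²/4 = 196
392 ≥ 196 → trapezoidal
t_a = 28/4 = 7; v_peak = 28
d_cruise = 392 − 196 = 196; t_c = 196/28 = 7
T = 2·7 + 7 = 21

t_a=7 t_c=7 v_peak=28 T=21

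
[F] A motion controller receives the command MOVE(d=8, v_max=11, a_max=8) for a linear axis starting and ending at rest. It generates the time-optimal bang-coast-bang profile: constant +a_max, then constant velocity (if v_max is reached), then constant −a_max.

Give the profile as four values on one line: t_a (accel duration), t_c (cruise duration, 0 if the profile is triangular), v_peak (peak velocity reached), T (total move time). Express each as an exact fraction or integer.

t_a=1 t_c=0 v_peak=8 T=2

v_max²/a_max = 11²/8 = 121/8
8 < 121/8 ⇒ no cruise
v_peak = √(8·8) = √64 = 8
t_a = 8/8 = 1; t_c = 0
T = 2·1 = 2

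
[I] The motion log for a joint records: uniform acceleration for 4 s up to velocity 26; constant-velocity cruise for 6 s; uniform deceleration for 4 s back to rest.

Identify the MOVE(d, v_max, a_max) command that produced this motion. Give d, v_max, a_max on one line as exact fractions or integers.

d=260 v_max=26 a_max=13/2

a_max = 26/4 = 13/2
d_a = ½·26·4 = 52; d_c = 26·6 = 156
d = 2·52 + 156 = 260
t_c = 6 > 0 ⇒ limit active, v_max = 26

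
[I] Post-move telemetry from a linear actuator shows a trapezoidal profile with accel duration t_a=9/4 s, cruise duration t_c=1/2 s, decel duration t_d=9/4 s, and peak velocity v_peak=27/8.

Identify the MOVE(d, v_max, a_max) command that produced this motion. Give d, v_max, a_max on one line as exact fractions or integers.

a_max = (27/8)/(9/4) = 3/2
d_a = ½·27/8·9/4 = 243/64; d_c = 27/8·1/2 = 27/16
d = 2·243/64 + 27/16 = 297/32
t_c = 1/2 > 0 → v_max = v_peak = 27/8

d=297/32 v_max=27/8 a_max=3/2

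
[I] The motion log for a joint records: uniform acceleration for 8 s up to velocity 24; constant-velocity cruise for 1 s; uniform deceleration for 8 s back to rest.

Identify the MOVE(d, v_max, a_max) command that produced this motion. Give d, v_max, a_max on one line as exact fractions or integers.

d=216 v_max=24 a_max=3

a_max = 24/8 = 3
d_a = ½·24·8 = 96; d_c = 24·1 = 24
d = 2·96 + 24 = 216
t_c = 1 > 0 → v_max = v_peak = 24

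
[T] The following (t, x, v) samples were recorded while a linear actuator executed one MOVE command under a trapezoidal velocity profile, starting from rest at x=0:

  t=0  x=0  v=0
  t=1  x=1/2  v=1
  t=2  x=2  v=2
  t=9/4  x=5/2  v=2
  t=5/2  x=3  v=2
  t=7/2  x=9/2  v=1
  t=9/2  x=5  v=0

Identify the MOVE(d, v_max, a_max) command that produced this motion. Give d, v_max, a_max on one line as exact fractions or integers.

d=5 v_max=2 a_max=1

final state: t=9/2, x=5, v=0 → d = 5
a_max = (1−0)/(1−0) = 1
max v = 2 over t∈[2,5/2] → v_max = 2
check: 2·(2+1/2) = 5 ✓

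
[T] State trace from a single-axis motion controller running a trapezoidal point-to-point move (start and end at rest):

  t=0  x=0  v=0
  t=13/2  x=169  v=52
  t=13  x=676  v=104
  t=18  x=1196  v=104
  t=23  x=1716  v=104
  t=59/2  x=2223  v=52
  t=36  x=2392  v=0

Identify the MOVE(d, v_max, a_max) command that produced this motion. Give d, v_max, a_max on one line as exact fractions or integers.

d=2392 v_max=104 a_max=8

final state: t=36, x=2392, v=0 → d = 2392
a_max = (52−0)/(13/2−0) = 8
max v = 104 over t∈[13,23] → v_max = 104
check: 104·(13+10) = 2392 ✓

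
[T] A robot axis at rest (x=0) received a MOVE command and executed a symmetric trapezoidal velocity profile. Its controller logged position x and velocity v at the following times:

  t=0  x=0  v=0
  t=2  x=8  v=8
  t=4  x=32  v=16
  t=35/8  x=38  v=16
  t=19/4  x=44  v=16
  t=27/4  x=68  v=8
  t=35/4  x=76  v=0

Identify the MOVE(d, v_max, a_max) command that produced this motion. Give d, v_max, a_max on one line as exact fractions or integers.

final state: t=35/4, x=76, v=0 → d = 76
a_max = (8−0)/(2−0) = 4
max v = 16 over t∈[4,19/4] → v_max = 16
check: 16·(4+3/4) = 76 ✓

d=76 v_max=16 a_max=4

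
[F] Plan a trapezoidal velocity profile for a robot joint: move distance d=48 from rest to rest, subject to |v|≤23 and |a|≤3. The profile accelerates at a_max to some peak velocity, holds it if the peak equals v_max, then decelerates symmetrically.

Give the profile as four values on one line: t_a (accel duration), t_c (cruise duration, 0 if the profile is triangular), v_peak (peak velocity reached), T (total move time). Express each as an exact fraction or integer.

t_a=4 t_c=0 v_peak=12 T=8

(v_max)²/a_max = 23²/3 = 529/3
48 < 529/3 → triangular
v_peak = √(48·3) = √144 = 12
t_a = 12/3 = 4; t_c = 0
T = 2·4 = 8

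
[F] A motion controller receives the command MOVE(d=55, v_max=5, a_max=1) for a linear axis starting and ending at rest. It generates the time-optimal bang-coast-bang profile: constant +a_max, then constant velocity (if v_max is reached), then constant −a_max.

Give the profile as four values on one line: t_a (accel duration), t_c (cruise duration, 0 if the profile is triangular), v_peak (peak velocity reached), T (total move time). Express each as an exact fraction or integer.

(v_max)²/a_max = 5²/1 = 25
55 ≥ 25 so v_max reached
t_a = 5/1 = 5; v_peak = 5
d_cruise = 55 − 25 = 30; t_c = 30/5 = 6
T = 2·5 + 6 = 16

t_a=5 t_c=6 v_peak=5 T=16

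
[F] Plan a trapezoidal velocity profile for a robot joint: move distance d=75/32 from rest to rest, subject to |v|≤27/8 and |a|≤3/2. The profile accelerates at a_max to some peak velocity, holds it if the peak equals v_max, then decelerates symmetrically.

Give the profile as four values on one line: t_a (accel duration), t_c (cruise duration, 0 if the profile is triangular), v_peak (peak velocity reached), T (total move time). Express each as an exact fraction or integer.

(v_max)²/a_max = (27/8)²/(3/2) = 243/32
75/32 < 243/32 → triangular
v_peak = √(75/32·3/2) = √(225/64) = 15/8
t_a = (15/8)/(3/2) = 5/4; t_c = 0
T = 2·5/4 = 5/2

t_a=5/4 t_c=0 v_peak=15/8 T=5/2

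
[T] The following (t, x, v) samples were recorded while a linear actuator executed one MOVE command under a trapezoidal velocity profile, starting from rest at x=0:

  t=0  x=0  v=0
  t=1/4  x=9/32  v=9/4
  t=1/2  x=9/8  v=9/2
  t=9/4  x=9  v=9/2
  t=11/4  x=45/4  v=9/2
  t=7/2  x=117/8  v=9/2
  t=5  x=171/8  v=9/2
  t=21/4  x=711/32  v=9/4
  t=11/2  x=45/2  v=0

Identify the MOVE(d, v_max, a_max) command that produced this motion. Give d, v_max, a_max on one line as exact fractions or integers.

final state: t=11/2, x=45/2, v=0 → d = 45/2
a_max = (9/4−0)/(1/4−0) = 9
max v = 9/2 over t∈[1/2,5] → v_max = 9/2
check: 9/2·(1/2+9/2) = 45/2 ✓

d=45/2 v_max=9/2 a_max=9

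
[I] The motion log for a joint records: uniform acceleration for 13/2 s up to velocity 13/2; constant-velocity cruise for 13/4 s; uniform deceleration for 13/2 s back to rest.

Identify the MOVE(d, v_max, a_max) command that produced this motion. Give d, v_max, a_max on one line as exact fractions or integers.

d=507/8 v_max=13/2 a_max=1

a_max = (13/2)/(13/2) = 1
d_a = ½·13/2·13/2 = 169/8; d_c = 13/2·13/4 = 169/8
d = 2·169/8 + 169/8 = 507/8
t_c = 13/4 > 0 → v_max = v_peak = 13/2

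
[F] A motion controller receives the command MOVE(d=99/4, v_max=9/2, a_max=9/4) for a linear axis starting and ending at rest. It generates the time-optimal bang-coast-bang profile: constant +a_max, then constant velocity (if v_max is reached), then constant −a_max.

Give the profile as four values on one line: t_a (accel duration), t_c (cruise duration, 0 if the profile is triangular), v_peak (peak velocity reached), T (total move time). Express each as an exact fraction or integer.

t_a=2 t_c=7/2 v_peak=9/2 T=15/2

v_max²/a_max = (9/2)²/(9/4) = 9
99/4 ≥ 9 → trapezoidal
t_a = (9/2)/(9/4) = 2; v_peak = 9/2
d_cruise = 99/4 − 9 = 63/4; t_c = (63/4)/(9/2) = 7/2
T = 2·2 + 7/2 = 15/2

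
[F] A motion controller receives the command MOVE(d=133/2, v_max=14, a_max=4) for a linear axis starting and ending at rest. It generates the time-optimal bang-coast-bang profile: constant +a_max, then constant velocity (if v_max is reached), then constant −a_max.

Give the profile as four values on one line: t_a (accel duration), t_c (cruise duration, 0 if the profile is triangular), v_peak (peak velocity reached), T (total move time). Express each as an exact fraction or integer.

v_max²/a_max = 14²/4 = 49
133/2 ≥ 49 → trapezoidal
t_a = 14/4 = 7/2; v_peak = 14
d_cruise = 133/2 − 49 = 35/2; t_c = (35/2)/14 = 5/4
T = 2·7/2 + 5/4 = 33/4

t_a=7/2 t_c=5/4 v_peak=14 T=33/4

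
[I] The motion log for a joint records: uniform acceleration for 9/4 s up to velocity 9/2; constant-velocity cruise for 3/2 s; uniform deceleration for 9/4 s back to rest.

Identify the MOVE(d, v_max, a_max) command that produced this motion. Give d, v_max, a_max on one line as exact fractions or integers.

a_max = (9/2)/(9/4) = 2
d_a = ½·9/2·9/4 = 81/16; d_c = 9/2·3/2 = 27/4
d = 2·81/16 + 27/4 = 135/8
t_c = 3/2 > 0 → v_max = v_peak = 9/2

d=135/8 v_max=9/2 a_max=2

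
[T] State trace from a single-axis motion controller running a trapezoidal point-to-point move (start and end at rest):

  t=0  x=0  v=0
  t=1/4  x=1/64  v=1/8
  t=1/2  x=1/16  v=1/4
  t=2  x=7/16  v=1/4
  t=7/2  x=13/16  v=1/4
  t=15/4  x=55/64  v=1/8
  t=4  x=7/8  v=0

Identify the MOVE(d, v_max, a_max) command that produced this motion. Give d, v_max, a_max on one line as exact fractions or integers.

d=7/8 v_max=1/4 a_max=1/2

final state: t=4, x=7/8, v=0 → d = 7/8
a_max = (1/8−0)/(1/4−0) = 1/2
max v = 1/4 over t∈[1/2,7/2] → v_max = 1/4
check: 1/4·(1/2+3) = 7/8 ✓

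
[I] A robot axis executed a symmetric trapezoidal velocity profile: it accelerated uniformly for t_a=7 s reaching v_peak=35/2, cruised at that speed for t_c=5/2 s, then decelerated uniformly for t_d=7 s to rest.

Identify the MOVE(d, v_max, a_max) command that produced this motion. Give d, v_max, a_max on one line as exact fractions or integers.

a_max = (35/2)/7 = 5/2
d_a = ½·35/2·7 = 245/4; d_c = 35/2·5/2 = 175/4
d = 2·245/4 + 175/4 = 665/4
t_c = 5/2 > 0 → v_max = v_peak = 35/2

d=665/4 v_max=35/2 a_max=5/2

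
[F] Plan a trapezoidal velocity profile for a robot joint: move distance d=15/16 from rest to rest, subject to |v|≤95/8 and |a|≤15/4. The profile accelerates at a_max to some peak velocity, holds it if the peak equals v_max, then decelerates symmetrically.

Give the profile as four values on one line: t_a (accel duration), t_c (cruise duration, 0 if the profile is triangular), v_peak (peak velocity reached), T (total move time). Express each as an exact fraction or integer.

(v_max)²/a_max = (95/8)²/(15/4) = 1805/48
15/16 < 1805/48 so t_c = 0
v_peak = √(15/16·15/4) = √(225/64) = 15/8
t_a = (15/8)/(15/4) = 1/2; t_c = 0
T = 2·1/2 = 1

t_a=1/2 t_c=0 v_peak=15/8 T=1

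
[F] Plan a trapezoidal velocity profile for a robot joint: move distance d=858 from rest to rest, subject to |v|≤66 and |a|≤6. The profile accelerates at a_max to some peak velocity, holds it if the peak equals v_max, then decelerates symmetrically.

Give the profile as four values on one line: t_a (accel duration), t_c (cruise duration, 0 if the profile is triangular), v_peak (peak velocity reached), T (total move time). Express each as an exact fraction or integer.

(v_max)²/a_max = 66²/6 = 726
858 ≥ 726 ⇒ cruise phase
t_a = 66/6 = 11; v_peak = 66
d_cruise = 858 − 726 = 132; t_c = 132/66 = 2
T = 2·11 + 2 = 24

t_a=11 t_c=2 v_peak=66 T=24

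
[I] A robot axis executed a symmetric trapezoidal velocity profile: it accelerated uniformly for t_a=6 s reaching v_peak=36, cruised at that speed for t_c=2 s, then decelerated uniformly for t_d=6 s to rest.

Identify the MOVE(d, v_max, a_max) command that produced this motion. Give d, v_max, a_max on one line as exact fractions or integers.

d=288 v_max=36 a_max=6

a_max = 36/6 = 6
d_a = ½·36·6 = 108; d_c = 36·2 = 72
d = 2·108 + 72 = 288
t_c = 2 > 0 ⇒ limit active, v_max = 36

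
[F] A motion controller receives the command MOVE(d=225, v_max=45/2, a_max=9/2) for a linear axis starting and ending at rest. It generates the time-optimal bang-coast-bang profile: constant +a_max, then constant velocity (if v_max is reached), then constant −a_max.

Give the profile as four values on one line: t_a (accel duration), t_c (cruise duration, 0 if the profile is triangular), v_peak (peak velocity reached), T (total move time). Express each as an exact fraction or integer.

(v_max)²/a_max = (45/2)²/(9/2) = 225/2
225 ≥ 225/2 so v_max reached
t_a = (45/2)/(9/2) = 5; v_peak = 45/2
d_cruise = 225 − 225/2 = 225/2; t_c = (225/2)/(45/2) = 5
T = 2·5 + 5 = 15

t_a=5 t_c=5 v_peak=45/2 T=15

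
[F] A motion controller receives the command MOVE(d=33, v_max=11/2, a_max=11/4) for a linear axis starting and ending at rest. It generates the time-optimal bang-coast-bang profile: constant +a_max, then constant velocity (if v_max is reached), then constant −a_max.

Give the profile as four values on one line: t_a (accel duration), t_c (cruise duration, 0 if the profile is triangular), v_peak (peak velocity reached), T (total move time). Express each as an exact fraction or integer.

v_max²/a_max = (11/2)²/(11/4) = 11
33 ≥ 11 so v_max reached
t_a = (11/2)/(11/4) = 2; v_peak = 11/2
d_cruise = 33 − 11 = 22; t_c = 22/(11/2) = 4
T = 2·2 + 4 = 8

t_a=2 t_c=4 v_peak=11/2 T=8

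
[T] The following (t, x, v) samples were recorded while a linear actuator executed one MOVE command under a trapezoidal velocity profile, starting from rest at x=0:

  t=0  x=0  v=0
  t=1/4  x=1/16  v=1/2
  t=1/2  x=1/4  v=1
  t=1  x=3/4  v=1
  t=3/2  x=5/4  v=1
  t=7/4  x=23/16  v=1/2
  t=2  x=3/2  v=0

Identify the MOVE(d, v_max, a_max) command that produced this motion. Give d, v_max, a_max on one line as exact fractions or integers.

final state: t=2, x=3/2, v=0 → d = 3/2
a_max = (1/2−0)/(1/4−0) = 2
max v = 1 over t∈[1/2,3/2] → v_max = 1
check: 1·(1/2+1) = 3/2 ✓

d=3/2 v_max=1 a_max=2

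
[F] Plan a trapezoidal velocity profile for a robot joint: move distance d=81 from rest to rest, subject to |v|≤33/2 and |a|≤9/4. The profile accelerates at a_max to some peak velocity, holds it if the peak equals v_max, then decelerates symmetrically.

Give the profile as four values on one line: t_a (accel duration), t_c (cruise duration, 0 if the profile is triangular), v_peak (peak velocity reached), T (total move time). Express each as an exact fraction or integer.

(v_max)²/a_max = (33/2)²/(9/4) = 121
81 < 121 so t_c = 0
v_peak = √(81·9/4) = √(729/4) = 27/2
t_a = (27/2)/(9/4) = 6; t_c = 0
T = 2·6 = 12

t_a=6 t_c=0 v_peak=27/2 T=12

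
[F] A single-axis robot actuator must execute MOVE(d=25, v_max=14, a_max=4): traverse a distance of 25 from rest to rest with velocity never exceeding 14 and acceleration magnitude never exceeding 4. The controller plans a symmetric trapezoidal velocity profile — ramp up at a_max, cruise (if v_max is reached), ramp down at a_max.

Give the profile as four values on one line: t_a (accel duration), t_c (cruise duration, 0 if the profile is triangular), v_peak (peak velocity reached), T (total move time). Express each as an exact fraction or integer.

v_max²/a_max = 14²/4 = 49
25 < 49 so t_c = 0
v_peak = √(25·4) = √100 = 10
t_a = 10/4 = 5/2; t_c = 0
T = 2·5/2 = 5

t_a=5/2 t_c=0 v_peak=10 T=5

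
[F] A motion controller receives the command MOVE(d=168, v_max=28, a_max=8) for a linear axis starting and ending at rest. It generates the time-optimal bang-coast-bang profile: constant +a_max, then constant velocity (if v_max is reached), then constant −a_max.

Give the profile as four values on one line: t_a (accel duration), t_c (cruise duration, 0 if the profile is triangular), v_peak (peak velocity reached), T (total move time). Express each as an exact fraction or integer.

t_a=7/2 t_c=5/2 v_peak=28 T=19/2

(v_max)²/a_max = 28²/8 = 98
168 ≥ 98 so v_max reached
t_a = 28/8 = 7/2; v_peak = 28
d_cruise = 168 − 98 = 70; t_c = 70/28 = 5/2
T = 2·7/2 + 5/2 = 19/2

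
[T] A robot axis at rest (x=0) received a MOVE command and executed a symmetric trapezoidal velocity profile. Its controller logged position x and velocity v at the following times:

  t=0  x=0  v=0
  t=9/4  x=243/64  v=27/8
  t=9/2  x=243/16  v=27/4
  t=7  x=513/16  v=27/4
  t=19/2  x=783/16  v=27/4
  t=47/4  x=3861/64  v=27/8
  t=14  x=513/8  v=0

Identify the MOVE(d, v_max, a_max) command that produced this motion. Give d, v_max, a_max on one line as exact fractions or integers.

d=513/8 v_max=27/4 a_max=3/2

final state: t=14, x=513/8, v=0 → d = 513/8
a_max = (27/8−0)/(9/4−0) = 3/2
max v = 27/4 over t∈[9/2,19/2] → v_max = 27/4
check: 27/4·(9/2+5) = 513/8 ✓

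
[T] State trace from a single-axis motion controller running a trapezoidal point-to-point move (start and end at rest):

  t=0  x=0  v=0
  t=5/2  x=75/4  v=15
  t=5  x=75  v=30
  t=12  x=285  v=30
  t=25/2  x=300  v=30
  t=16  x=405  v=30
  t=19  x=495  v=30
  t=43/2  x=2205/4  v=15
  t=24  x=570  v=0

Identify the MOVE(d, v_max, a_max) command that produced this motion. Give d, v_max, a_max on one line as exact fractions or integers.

final state: t=24, x=570, v=0 → d = 570
a_max = (15−0)/(5/2−0) = 6
max v = 30 over t∈[5,19] → v_max = 30
check: 30·(5+14) = 570 ✓

d=570 v_max=30 a_max=6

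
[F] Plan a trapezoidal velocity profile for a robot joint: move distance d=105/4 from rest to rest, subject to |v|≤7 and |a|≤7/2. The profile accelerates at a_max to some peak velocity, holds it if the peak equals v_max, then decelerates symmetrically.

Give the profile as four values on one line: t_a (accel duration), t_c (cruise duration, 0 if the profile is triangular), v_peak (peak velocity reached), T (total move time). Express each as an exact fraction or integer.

t_a=2 t_c=7/4 v_peak=7 T=23/4

(v_max)²/a_max = 7²/(7/2) = 14
105/4 ≥ 14 ⇒ cruise phase
t_a = 7/(7/2) = 2; v_peak = 7
d_cruise = 105/4 − 14 = 49/4; t_c = (49/4)/7 = 7/4
T = 2·2 + 7/4 = 23/4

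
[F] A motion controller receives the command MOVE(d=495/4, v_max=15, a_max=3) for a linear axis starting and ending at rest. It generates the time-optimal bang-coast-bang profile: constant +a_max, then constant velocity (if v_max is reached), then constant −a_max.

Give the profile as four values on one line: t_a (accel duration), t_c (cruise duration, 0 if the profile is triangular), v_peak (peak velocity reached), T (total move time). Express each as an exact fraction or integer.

vₘ²/aₘ = 15²/3 = 75
495/4 ≥ 75 so v_max reached
t_a = 15/3 = 5; v_peak = 15
d_cruise = 495/4 − 75 = 195/4; t_c = (195/4)/15 = 13/4
T = 2·5 + 13/4 = 53/4

t_a=5 t_c=13/4 v_peak=15 T=53/4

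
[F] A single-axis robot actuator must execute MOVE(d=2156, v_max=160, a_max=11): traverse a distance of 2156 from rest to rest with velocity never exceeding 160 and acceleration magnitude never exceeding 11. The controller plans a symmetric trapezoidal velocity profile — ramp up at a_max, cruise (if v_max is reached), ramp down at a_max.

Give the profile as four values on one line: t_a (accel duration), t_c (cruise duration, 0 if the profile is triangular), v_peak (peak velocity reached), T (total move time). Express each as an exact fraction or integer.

t_a=14 t_c=0 v_peak=154 T=28

(v_max)²/a_max = 160²/11 = 25600/11
2156 < 25600/11 → triangular
v_peak = √(2156·11) = √23716 = 154
t_a = 154/11 = 14; t_c = 0
T = 2·14 = 28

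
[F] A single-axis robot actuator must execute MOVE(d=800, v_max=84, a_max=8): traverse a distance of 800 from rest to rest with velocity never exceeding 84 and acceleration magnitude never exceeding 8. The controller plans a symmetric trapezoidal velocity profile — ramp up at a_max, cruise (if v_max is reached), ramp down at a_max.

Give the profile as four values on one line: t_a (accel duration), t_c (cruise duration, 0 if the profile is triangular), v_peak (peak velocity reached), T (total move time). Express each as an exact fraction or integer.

(v_max)²/a_max = 84²/8 = 882
800 < 882 → triangular
v_peak = √(800·8) = √6400 = 80
t_a = 80/8 = 10; t_c = 0
T = 2·10 = 20

t_a=10 t_c=0 v_peak=80 T=20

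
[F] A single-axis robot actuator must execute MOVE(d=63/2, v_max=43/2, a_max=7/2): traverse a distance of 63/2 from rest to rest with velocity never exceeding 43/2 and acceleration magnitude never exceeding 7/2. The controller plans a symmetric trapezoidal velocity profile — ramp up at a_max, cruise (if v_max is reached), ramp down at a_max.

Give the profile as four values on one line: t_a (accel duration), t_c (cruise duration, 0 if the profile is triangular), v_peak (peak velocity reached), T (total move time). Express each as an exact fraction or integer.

(v_max)²/a_max = (43/2)²/(7/2) = 1849/14
63/2 < 1849/14 ⇒ no cruise
v_peak = √(63/2·7/2) = √(441/4) = 21/2
t_a = (21/2)/(7/2) = 3; t_c = 0
T = 2·3 = 6

t_a=3 t_c=0 v_peak=21/2 T=6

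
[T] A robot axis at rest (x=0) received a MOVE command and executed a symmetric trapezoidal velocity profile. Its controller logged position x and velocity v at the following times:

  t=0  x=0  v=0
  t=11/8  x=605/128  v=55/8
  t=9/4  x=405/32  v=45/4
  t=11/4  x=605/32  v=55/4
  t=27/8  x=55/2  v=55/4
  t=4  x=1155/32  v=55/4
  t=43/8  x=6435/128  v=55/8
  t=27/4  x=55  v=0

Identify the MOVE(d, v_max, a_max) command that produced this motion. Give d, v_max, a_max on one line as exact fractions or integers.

d=55 v_max=55/4 a_max=5

final state: t=27/4, x=55, v=0 → d = 55
a_max = (55/8−0)/(11/8−0) = 5
max v = 55/4 over t∈[11/4,4] → v_max = 55/4
check: 55/4·(11/4+5/4) = 55 ✓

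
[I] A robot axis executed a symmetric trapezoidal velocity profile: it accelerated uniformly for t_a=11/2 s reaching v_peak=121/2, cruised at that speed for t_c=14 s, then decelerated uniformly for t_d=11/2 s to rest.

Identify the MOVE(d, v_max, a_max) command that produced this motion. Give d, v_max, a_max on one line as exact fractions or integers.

d=4719/4 v_max=121/2 a_max=11

a_max = (121/2)/(11/2) = 11
d_a = ½·121/2·11/2 = 1331/8; d_c = 121/2·14 = 847
d = 2·1331/8 + 847 = 4719/4
t_c = 14 > 0 ⇒ limit active, v_max = 121/2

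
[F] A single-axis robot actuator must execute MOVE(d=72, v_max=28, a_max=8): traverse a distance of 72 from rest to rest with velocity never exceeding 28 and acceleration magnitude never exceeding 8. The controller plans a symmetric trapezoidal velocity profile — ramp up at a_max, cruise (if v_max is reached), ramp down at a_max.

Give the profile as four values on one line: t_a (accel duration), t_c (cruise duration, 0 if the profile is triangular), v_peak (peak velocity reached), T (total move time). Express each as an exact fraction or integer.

vₘ²/aₘ = 28²/8 = 98
72 < 98 ⇒ no cruise
v_peak = √(72·8) = √576 = 24
t_a = 24/8 = 3; t_c = 0
T = 2·3 = 6

t_a=3 t_c=0 v_peak=24 T=6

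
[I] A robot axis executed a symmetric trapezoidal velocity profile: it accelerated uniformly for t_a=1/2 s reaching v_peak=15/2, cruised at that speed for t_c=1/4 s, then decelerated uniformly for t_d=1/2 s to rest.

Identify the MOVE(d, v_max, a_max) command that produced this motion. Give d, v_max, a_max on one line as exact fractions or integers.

a_max = (15/2)/(1/2) = 15
d_a = ½·15/2·1/2 = 15/8; d_c = 15/2·1/4 = 15/8
d = 2·15/8 + 15/8 = 45/8
t_c = 1/4 > 0 ⇒ limit active, v_max = 15/2

d=45/8 v_max=15/2 a_max=15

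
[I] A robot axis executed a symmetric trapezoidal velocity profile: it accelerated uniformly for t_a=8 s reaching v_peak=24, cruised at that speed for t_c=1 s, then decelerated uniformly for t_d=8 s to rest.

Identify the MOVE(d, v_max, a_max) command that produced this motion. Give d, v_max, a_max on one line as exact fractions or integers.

a_max = 24/8 = 3
d_a = ½·24·8 = 96; d_c = 24·1 = 24
d = 2·96 + 24 = 216
t_c = 1 > 0 ⇒ limit active, v_max = 24

d=216 v_max=24 a_max=3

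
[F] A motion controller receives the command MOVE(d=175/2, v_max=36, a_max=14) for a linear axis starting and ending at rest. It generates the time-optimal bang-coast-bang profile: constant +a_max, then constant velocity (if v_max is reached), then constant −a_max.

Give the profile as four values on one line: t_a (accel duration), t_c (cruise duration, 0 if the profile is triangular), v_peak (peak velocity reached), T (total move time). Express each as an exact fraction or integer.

t_a=5/2 t_c=0 v_peak=35 T=5

vₘ²/aₘ = 36²/14 = 648/7
175/2 < 648/7 ⇒ no cruise
v_peak = √(175/2·14) = √1225 = 35
t_a = 35/14 = 5/2; t_c = 0
T = 2·5/2 = 5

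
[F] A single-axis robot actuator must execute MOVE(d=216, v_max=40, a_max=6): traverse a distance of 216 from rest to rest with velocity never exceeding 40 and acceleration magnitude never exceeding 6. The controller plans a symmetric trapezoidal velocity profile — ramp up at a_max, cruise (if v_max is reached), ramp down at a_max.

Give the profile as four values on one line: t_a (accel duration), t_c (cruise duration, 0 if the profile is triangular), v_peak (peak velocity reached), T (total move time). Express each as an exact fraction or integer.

t_a=6 t_c=0 v_peak=36 T=12

v_max²/a_max = 40²/6 = 800/3
216 < 800/3 → triangular
v_peak = √(216·6) = √1296 = 36
t_a = 36/6 = 6; t_c = 0
T = 2·6 = 12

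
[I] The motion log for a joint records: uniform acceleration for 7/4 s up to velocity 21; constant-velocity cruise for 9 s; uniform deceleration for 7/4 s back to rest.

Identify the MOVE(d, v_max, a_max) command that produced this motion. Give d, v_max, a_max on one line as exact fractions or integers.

a_max = 21/(7/4) = 12
d_a = ½·21·7/4 = 147/8; d_c = 21·9 = 189
d = 2·147/8 + 189 = 903/4
t_c = 9 > 0 ⇒ limit active, v_max = 21

d=903/4 v_max=21 a_max=12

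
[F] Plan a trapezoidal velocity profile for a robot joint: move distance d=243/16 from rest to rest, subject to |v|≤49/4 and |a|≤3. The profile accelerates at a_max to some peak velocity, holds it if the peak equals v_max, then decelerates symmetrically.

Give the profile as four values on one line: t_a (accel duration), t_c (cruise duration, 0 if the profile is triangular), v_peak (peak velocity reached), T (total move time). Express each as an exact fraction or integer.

t_a=9/4 t_c=0 v_peak=27/4 T=9/2

(v_max)²/a_max = (49/4)²/3 = 2401/48
243/16 < 2401/48 → triangular
v_peak = √(243/16·3) = √(729/16) = 27/4
t_a = (27/4)/3 = 9/4; t_c = 0
T = 2·9/4 = 9/2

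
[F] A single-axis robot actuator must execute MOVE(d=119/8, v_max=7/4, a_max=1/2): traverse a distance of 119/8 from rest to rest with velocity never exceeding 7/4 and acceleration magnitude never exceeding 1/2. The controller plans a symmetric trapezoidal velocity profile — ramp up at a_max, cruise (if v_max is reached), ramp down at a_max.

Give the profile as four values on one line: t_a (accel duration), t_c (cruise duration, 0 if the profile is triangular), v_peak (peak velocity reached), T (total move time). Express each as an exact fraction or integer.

vₘ²/aₘ = (7/4)²/(1/2) = 49/8
119/8 ≥ 49/8 → trapezoidal
t_a = (7/4)/(1/2) = 7/2; v_peak = 7/4
d_cruise = 119/8 − 49/8 = 35/4; t_c = (35/4)/(7/4) = 5
T = 2·7/2 + 5 = 12

t_a=7/2 t_c=5 v_peak=7/4 T=12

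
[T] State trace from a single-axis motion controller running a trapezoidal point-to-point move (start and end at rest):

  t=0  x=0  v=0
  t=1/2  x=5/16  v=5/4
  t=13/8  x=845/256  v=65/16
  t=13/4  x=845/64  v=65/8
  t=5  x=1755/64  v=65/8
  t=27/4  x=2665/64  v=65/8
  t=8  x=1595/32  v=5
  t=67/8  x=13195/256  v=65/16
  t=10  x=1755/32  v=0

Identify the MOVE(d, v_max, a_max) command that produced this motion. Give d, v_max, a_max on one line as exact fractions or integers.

final state: t=10, x=1755/32, v=0 → d = 1755/32
a_max = (5/4−0)/(1/2−0) = 5/2
max v = 65/8 over t∈[13/4,27/4] → v_max = 65/8
check: 65/8·(13/4+7/2) = 1755/32 ✓

d=1755/32 v_max=65/8 a_max=5/2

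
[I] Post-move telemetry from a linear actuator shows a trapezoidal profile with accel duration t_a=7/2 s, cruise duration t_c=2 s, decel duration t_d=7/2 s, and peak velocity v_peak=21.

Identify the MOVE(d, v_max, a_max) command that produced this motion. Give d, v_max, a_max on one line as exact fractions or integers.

d=231/2 v_max=21 a_max=6

a_max = 21/(7/2) = 6
d_a = ½·21·7/2 = 147/4; d_c = 21·2 = 42
d = 2·147/4 + 42 = 231/2
t_c = 2 > 0 ⇒ limit active, v_max = 21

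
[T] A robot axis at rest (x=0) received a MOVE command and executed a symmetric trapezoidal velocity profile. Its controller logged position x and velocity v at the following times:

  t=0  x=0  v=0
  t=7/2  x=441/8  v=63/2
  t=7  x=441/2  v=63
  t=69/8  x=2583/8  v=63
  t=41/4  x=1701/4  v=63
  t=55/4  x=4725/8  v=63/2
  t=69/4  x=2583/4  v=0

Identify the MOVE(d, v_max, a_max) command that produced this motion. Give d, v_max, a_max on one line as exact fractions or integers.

d=2583/4 v_max=63 a_max=9

final state: t=69/4, x=2583/4, v=0 → d = 2583/4
a_max = (63/2−0)/(7/2−0) = 9
max v = 63 over t∈[7,41/4] → v_max = 63
check: 63·(7+13/4) = 2583/4 ✓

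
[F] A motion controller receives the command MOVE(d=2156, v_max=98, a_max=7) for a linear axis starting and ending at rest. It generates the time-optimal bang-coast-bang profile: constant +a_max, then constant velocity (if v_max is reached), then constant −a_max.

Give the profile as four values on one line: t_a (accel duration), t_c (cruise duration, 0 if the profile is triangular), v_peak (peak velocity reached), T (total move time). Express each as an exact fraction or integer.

t_a=14 t_c=8 v_peak=98 T=36

(v_max)²/a_max = 98²/7 = 1372
2156 ≥ 1372 so v_max reached
t_a = 98/7 = 14; v_peak = 98
d_cruise = 2156 − 1372 = 784; t_c = 784/98 = 8
T = 2·14 + 8 = 36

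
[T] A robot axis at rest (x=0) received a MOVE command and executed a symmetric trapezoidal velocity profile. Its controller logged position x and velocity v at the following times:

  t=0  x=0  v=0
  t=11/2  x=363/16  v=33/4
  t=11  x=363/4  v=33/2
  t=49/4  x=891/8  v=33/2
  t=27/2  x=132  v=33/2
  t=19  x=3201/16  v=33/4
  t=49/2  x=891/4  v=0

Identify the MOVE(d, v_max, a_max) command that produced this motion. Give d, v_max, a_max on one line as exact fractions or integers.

d=891/4 v_max=33/2 a_max=3/2

final state: t=49/2, x=891/4, v=0 → d = 891/4
a_max = (33/4−0)/(11/2−0) = 3/2
max v = 33/2 over t∈[11,27/2] → v_max = 33/2
check: 33/2·(11+5/2) = 891/4 ✓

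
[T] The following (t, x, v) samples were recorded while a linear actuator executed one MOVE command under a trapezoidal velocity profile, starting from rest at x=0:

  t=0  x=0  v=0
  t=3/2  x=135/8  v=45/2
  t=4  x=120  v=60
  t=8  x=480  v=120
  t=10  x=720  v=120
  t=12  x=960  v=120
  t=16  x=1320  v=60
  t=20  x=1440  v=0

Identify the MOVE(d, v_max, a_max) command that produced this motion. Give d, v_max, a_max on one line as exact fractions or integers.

final state: t=20, x=1440, v=0 → d = 1440
a_max = (45/2−0)/(3/2−0) = 15
max v = 120 over t∈[8,12] → v_max = 120
check: 120·(8+4) = 1440 ✓

d=1440 v_max=120 a_max=15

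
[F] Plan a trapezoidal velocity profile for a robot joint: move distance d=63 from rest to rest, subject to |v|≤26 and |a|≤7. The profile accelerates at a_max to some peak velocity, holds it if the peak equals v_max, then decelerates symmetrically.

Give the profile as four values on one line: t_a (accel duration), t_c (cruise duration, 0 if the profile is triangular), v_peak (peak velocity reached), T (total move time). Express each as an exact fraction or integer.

vₘ²/aₘ = 26²/7 = 676/7
63 < 676/7 → triangular
v_peak = √(63·7) = √441 = 21
t_a = 21/7 = 3; t_c = 0
T = 2·3 = 6

t_a=3 t_c=0 v_peak=21 T=6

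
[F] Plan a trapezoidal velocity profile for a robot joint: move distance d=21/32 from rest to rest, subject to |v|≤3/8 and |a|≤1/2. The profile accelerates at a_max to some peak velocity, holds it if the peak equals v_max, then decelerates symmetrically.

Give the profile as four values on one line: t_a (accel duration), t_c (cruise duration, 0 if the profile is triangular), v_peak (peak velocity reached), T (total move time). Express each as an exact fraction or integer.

(v_max)²/a_max = (3/8)²/(1/2) = 9/32
21/32 ≥ 9/32 → trapezoidal
t_a = (3/8)/(1/2) = 3/4; v_peak = 3/8
d_cruise = 21/32 − 9/32 = 3/8; t_c = (3/8)/(3/8) = 1
T = 2·3/4 + 1 = 5/2

t_a=3/4 t_c=1 v_peak=3/8 T=5/2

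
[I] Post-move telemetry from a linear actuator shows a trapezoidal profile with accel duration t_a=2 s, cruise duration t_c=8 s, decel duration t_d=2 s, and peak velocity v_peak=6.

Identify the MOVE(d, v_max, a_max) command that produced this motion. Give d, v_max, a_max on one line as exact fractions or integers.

a_max = 6/2 = 3
d_a = ½·6·2 = 6; d_c = 6·8 = 48
d = 2·6 + 48 = 60
t_c = 8 > 0 → v_max = v_peak = 6

d=60 v_max=6 a_max=3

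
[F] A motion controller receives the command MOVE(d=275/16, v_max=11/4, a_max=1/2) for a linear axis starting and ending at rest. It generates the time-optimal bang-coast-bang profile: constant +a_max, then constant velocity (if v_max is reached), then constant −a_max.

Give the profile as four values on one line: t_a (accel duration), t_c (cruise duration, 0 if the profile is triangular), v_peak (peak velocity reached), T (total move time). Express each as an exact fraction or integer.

t_a=11/2 t_c=3/4 v_peak=11/4 T=47/4

v_max²/a_max = (11/4)²/(1/2) = 121/8
275/16 ≥ 121/8 ⇒ cruise phase
t_a = (11/4)/(1/2) = 11/2; v_peak = 11/4
d_cruise = 275/16 − 121/8 = 33/16; t_c = (33/16)/(11/4) = 3/4
T = 2·11/2 + 3/4 = 47/4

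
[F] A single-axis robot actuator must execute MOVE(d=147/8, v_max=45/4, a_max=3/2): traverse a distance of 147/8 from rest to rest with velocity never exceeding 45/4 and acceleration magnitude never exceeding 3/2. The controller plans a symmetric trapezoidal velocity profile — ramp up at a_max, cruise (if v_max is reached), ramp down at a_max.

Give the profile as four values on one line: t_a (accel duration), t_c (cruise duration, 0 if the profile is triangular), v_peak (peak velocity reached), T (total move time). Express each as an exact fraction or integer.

vₘ²/aₘ = (45/4)²/(3/2) = 675/8
147/8 < 675/8 so t_c = 0
v_peak = √(147/8·3/2) = √(441/16) = 21/4
t_a = (21/4)/(3/2) = 7/2; t_c = 0
T = 2·7/2 = 7

t_a=7/2 t_c=0 v_peak=21/4 T=7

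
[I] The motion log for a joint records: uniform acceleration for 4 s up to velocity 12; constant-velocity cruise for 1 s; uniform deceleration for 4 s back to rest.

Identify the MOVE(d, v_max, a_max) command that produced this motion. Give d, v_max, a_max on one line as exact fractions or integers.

d=60 v_max=12 a_max=3

a_max = 12/4 = 3
d_a = ½·12·4 = 24; d_c = 12·1 = 12
d = 2·24 + 12 = 60
t_c = 1 > 0 so v_max = 12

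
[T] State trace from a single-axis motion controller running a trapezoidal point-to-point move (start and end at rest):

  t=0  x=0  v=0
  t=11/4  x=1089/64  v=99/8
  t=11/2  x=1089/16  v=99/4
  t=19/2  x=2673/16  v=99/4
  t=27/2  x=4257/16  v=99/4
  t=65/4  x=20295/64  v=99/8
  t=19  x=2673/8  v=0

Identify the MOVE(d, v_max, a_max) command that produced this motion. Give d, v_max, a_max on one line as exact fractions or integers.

final state: t=19, x=2673/8, v=0 → d = 2673/8
a_max = (99/8−0)/(11/4−0) = 9/2
max v = 99/4 over t∈[11/2,27/2] → v_max = 99/4
check: 99/4·(11/2+8) = 2673/8 ✓

d=2673/8 v_max=99/4 a_max=9/2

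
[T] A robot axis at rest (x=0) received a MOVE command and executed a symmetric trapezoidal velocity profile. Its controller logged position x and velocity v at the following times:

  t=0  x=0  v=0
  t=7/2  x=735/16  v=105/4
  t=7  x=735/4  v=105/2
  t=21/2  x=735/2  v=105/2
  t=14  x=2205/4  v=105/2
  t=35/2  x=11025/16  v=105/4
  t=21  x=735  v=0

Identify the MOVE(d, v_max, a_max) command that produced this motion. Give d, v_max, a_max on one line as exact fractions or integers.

final state: t=21, x=735, v=0 → d = 735
a_max = (105/4−0)/(7/2−0) = 15/2
max v = 105/2 over t∈[7,14] → v_max = 105/2
check: 105/2·(7+7) = 735 ✓

d=735 v_max=105/2 a_max=15/2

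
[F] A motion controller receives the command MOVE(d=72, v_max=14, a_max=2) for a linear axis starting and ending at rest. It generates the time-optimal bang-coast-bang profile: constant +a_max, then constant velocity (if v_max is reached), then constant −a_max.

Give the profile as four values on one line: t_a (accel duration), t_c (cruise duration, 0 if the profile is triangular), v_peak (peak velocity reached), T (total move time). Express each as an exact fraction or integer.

t_a=6 t_c=0 v_peak=12 T=12

v_max²/a_max = 14²/2 = 98
72 < 98 → triangular
v_peak = √(72·2) = √144 = 12
t_a = 12/2 = 6; t_c = 0
T = 2·6 = 12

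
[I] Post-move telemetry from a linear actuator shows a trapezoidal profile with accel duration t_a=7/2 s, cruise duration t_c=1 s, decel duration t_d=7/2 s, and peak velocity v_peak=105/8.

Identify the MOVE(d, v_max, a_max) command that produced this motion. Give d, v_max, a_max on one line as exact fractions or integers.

a_max = (105/8)/(7/2) = 15/4
d_a = ½·105/8·7/2 = 735/32; d_c = 105/8·1 = 105/8
d = 2·735/32 + 105/8 = 945/16
t_c = 1 > 0 ⇒ limit active, v_max = 105/8

d=945/16 v_max=105/8 a_max=15/4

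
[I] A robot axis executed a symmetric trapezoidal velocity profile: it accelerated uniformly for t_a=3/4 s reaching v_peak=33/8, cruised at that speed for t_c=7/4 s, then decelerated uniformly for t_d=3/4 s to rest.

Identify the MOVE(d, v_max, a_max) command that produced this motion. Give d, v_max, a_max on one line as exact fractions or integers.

d=165/16 v_max=33/8 a_max=11/2

a_max = (33/8)/(3/4) = 11/2
d_a = ½·33/8·3/4 = 99/64; d_c = 33/8·7/4 = 231/32
d = 2·99/64 + 231/32 = 165/16
t_c = 7/4 > 0 ⇒ limit active, v_max = 33/8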